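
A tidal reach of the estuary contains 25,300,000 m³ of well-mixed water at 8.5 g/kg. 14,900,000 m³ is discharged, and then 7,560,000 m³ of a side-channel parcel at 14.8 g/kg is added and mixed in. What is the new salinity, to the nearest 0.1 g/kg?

11.2 g/kg

Remaining after removal: 10,400,000 m³ at 8.5 g/kg (salt = 88,400,000)
After addition: salt = 88,400,000 + 7,560,000×14.8 = 200,288,000; volume = 17,960,000 m³
S = 200,288,000 / 17,960,000 = 11.1519 g/kg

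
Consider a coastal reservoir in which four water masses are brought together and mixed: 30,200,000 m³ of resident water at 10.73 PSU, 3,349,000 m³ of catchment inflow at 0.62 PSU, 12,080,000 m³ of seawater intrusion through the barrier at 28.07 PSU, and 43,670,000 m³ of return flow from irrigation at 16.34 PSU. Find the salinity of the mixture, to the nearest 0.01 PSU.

15.44 PSU

Total salt / total volume:
salt = 30,200,000×10.73 + 3,349,000×0.62 + 12,080,000×28.07 + 43,670,000×16.34 = 324,046,000 + 2,076,380 + 339,085,600 + 713,567,800 = 1,378,775,780
volume = 30,200,000 + 3,349,000 + 12,080,000 + 43,670,000 = 89,299,000 m³
S = 1,378,775,780 / 89,299,000 = 15.44 PSU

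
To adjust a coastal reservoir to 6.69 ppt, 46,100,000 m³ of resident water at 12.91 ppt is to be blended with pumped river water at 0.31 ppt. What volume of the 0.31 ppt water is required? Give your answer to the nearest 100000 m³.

44900000 m³

Salt balance: 46,100,000×12.91 + V×0.31 = (46,100,000+V)×6.69
595,151,000 + 0.31V = 308,409,000 + 6.69V
286,742,000 = 6.38V
V = 44,943,887.15 m³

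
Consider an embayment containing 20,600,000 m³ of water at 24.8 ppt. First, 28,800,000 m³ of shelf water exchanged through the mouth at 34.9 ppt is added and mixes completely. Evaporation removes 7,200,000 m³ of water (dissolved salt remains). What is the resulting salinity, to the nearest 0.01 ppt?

After mixing: salt = 20,600,000×24.8 + 28,800,000×34.9 = 1,516,000,000; volume = 49,400,000 m³
After evaporation: salt unchanged = 1,516,000,000; volume = 49,400,000 − 7,200,000 = 42,200,000 m³
S = 1,516,000,000 / 42,200,000 = 35.9242 ppt

35.92 ppt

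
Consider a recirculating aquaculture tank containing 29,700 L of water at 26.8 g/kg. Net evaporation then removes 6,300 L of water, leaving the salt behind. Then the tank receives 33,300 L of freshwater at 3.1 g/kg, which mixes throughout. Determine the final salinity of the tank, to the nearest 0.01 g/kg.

15.86 g/kg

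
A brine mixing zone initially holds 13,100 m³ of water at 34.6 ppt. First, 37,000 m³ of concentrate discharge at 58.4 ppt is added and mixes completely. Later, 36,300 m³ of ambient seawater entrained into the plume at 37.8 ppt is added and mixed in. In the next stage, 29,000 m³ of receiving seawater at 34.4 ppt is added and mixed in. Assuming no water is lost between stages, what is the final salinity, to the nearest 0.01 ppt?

43.19 ppt

Total salt / total volume:
Initial salt = 13,100×34.6 = 453,260
After stage 1: salt = 453,260 + 37,000×58.4 = 2,614,060; volume = 50,100 m³; S = 52.177 ppt
After stage 2: salt = 2,614,060 + 36,300×37.8 = 3,986,200; volume = 86,400 m³; S = 46.137 ppt
After stage 3: salt = 3,986,200 + 29,000×34.4 = 4,983,800; volume = 115,400 m³
S = 4,983,800 / 115,400 = 43.1872 ppt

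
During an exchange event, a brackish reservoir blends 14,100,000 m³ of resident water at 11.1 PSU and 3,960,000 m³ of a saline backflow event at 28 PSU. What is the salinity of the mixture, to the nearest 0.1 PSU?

By conservation of dissolved salt,
salt = 14,100,000×11.1 + 3,960,000×28 = 156,510,000 + 110,880,000 = 267,390,000
volume = 14,100,000 + 3,960,000 = 18,060,000 m³
S = 267,390,000 / 18,060,000 = 14.806 PSU

14.8 PSU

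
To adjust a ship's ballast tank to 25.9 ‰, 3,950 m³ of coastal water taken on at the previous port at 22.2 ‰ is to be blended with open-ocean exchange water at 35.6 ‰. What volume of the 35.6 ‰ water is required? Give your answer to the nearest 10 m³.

Salt balance: 3,950×22.2 + V×35.6 = (3,950+V)×25.9
87,690 + 35.6V = 102,305 + 25.9V
14,615 = 9.7V
V = 1,506.7 m³

1510 m³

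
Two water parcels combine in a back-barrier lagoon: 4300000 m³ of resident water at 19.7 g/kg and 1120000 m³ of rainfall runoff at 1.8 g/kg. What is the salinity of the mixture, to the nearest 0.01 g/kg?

Weighted by volume,
salt = 4,300,000×19.7 + 1,120,000×1.8 = 84,710,000 + 2,016,000 = 86,726,000
volume = 4,300,000 + 1,120,000 = 5,420,000 m³
S = 86,726,000 / 5,420,000 = 16.0011 g/kg

16.00 g/kg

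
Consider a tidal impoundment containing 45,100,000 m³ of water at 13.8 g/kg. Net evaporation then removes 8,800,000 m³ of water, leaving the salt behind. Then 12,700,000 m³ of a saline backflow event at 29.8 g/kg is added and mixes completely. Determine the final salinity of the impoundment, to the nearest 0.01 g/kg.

After evaporation: salt = 45,100,000×13.8 = 622,380,000; volume = 45,100,000 − 8,800,000 = 36,300,000 m³
After mixing: salt = 622,380,000 + 12,700,000×29.8 = 1,000,840,000; volume = 36,300,000 + 12,700,000 = 49,000,000 m³
S = 1,000,840,000 / 49,000,000 = 20.4253 g/kg

20.43 g/kg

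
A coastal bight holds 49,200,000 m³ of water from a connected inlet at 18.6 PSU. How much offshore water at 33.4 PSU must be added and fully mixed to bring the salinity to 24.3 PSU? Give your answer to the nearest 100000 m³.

Salt balance: 49,200,000×18.6 + V×33.4 = (49,200,000+V)×24.3
915,120,000 + 33.4V = 1,195,560,000 + 24.3V
280,440,000 = 9.1V
V = 30,817,582.42 m³

30800000 m³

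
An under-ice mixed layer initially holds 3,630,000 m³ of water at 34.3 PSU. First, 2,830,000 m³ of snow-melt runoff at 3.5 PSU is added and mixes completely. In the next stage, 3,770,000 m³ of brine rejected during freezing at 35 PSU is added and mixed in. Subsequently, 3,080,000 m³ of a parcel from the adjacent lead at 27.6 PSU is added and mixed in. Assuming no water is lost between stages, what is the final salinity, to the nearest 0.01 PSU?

Weighted by volume,
Initial salt = 3,630,000×34.3 = 124,509,000
After stage 1: salt = 124,509,000 + 2,830,000×3.5 = 134,414,000; volume = 6,460,000 m³; S = 20.807 PSU
After stage 2: salt = 134,414,000 + 3,770,000×35 = 266,364,000; volume = 10,230,000 m³; S = 26.038 PSU
After stage 3: salt = 266,364,000 + 3,080,000×27.6 = 351,372,000; volume = 13,310,000 m³
S = 351,372,000 / 13,310,000 = 26.3991 PSU

26.40 PSU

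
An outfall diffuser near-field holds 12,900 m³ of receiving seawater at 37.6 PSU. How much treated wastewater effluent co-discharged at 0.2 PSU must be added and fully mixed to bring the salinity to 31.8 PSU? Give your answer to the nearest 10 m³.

2370 m³

Salt balance: 12,900×37.6 + V×0.2 = (12,900+V)×31.8
485,040 + 0.2V = 410,220 + 31.8V
74,820 = 31.6V
V = 2,367.72 m³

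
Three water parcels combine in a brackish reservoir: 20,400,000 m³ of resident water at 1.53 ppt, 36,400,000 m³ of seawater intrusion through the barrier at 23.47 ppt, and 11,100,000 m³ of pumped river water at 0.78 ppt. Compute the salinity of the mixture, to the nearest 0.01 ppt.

13.17 ppt

Total salt / total volume:
salt = 20,400,000×1.53 + 36,400,000×23.47 + 11,100,000×0.78 = 31,212,000 + 854,308,000 + 8,658,000 = 894,178,000
volume = 20,400,000 + 36,400,000 + 11,100,000 = 67,900,000 m³
S = 894,178,000 / 67,900,000 = 13.169 ppt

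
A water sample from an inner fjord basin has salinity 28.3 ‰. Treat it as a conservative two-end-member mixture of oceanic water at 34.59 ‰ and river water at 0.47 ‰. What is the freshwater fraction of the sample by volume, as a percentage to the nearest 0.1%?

18.4%

Let f be the freshwater fraction. Salt balance per unit volume:
f×0.47 + (1−f)×34.59 = 28.3
f = (34.59 − 28.3) / (34.59 − 0.47) = 6.29/34.12 = 0.1843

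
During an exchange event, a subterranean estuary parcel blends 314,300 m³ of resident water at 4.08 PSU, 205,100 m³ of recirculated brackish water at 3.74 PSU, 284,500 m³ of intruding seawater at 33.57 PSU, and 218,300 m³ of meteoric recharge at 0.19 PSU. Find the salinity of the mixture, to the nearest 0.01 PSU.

Mass of salt is conserved:
salt = 314,300×4.08 + 205,100×3.74 + 284,500×33.57 + 218,300×0.19 = 1,282,344 + 767,074 + 9,550,665 + 41,477 = 11,641,560
volume = 314,300 + 205,100 + 284,500 + 218,300 = 1,022,200 m³
S = 11,641,560 / 1,022,200 = 11.3887 PSU

11.39 PSU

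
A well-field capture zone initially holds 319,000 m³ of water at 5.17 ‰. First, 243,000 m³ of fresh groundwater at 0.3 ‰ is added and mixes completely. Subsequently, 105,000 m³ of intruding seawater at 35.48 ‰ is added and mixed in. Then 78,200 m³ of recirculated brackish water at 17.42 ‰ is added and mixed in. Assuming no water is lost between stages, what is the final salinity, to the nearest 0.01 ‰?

9.14 ‰

Salt balance:
Initial salt = 319,000×5.17 = 1,649,230
After stage 1: salt = 1,649,230 + 243,000×0.3 = 1,722,130; volume = 562,000 m³; S = 3.064 ‰
After stage 2: salt = 1,722,130 + 105,000×35.48 = 5,447,530; volume = 667,000 m³; S = 8.167 ‰
After stage 3: salt = 5,447,530 + 78,200×17.42 = 6,809,774; volume = 745,200 m³
S = 6,809,774 / 745,200 = 9.1382 ‰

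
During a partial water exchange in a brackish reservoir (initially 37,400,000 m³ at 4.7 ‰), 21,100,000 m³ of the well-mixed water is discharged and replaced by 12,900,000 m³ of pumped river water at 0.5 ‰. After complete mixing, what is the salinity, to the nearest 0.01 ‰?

2.84 ‰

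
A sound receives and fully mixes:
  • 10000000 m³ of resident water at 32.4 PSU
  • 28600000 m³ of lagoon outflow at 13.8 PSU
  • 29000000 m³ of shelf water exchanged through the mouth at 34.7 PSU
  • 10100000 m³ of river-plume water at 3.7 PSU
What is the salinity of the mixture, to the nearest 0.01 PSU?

22.68 PSU

Total salt / total volume:
salt = 10,000,000×32.4 + 28,600,000×13.8 + 29,000,000×34.7 + 10,100,000×3.7 = 324,000,000 + 394,680,000 + 1,006,300,000 + 37,370,000 = 1,762,350,000
volume = 10,000,000 + 28,600,000 + 29,000,000 + 10,100,000 = 77,700,000 m³
S = 1,762,350,000 / 77,700,000 = 22.6815 PSU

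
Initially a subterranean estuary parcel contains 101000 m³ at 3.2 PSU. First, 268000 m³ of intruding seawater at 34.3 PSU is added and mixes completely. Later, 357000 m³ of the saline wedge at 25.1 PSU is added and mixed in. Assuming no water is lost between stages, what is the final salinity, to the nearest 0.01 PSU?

25.45 PSU

Mass of salt is conserved:
Initial salt = 101,000×3.2 = 323,200
After stage 1: salt = 323,200 + 268,000×34.3 = 9,515,600; volume = 369,000 m³; S = 25.788 PSU
After stage 2: salt = 9,515,600 + 357,000×25.1 = 18,476,300; volume = 726,000 m³
S = 18,476,300 / 726,000 = 25.4494 PSU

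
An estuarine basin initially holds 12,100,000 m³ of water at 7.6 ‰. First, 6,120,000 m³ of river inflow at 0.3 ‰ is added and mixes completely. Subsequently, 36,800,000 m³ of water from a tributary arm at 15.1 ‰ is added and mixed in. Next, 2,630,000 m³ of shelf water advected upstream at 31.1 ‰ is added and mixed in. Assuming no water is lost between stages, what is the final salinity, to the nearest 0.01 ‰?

Weighted by volume,
Initial salt = 12,100,000×7.6 = 91,960,000
After stage 1: salt = 91,960,000 + 6,120,000×0.3 = 93,796,000; volume = 18,220,000 m³; S = 5.148 ‰
After stage 2: salt = 93,796,000 + 36,800,000×15.1 = 649,476,000; volume = 55,020,000 m³; S = 11.804 ‰
After stage 3: salt = 649,476,000 + 2,630,000×31.1 = 731,269,000; volume = 57,650,000 m³
S = 731,269,000 / 57,650,000 = 12.6846 ‰

12.68 ‰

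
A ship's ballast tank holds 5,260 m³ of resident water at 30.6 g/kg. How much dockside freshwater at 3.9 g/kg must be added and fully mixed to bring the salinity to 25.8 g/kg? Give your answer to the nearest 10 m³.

1150 m³

Salt balance: 5,260×30.6 + V×3.9 = (5,260+V)×25.8
160,956 + 3.9V = 135,708 + 25.8V
25,248 = 21.9V
V = 1,152.88 m³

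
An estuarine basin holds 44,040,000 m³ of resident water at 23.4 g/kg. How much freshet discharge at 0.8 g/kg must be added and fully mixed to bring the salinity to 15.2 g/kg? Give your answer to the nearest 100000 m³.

Salt balance: 44,040,000×23.4 + V×0.8 = (44,040,000+V)×15.2
1,030,536,000 + 0.8V = 669,408,000 + 15.2V
361,128,000 = 14.4V
V = 25,078,333.33 m³

25100000 m³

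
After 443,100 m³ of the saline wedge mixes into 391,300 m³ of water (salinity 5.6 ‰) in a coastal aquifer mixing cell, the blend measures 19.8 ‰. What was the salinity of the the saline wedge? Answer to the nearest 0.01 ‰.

32.34 ‰

Salt balance: 391,300×5.6 + 443,100×S = 834,400×19.8
2,191,280 + 443,100·S = 16,521,120
S = (16,521,120 − 2,191,280) / 443,100 = 32.34 ‰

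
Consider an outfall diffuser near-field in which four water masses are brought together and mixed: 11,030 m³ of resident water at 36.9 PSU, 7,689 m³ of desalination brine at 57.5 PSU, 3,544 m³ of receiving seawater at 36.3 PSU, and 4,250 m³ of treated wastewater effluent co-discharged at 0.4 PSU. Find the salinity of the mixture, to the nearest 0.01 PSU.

Total salt / total volume:
salt = 11,030×36.9 + 7,689×57.5 + 3,544×36.3 + 4,250×0.4 = 407,007 + 442,117.5 + 128,647.2 + 1,700 = 979,471.7
volume = 11,030 + 7,689 + 3,544 + 4,250 = 26,513 m³
S = 979,471.7 / 26,513 = 36.9431 PSU

36.94 PSU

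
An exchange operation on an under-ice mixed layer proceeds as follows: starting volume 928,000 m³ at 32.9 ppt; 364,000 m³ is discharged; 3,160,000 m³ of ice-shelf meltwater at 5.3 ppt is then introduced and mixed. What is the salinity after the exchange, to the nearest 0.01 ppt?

Remaining after removal: 564,000 m³ at 32.9 ppt (salt = 18,555,600)
After addition: salt = 18,555,600 + 3,160,000×5.3 = 35,303,600; volume = 3,724,000 m³
S = 35,303,600 / 3,724,000 = 9.48 ppt

9.48 ppt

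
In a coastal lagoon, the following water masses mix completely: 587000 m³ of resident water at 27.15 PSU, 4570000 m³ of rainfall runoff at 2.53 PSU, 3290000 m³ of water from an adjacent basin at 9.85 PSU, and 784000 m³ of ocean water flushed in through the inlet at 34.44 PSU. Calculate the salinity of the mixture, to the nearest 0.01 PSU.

Weighted by volume,
salt = 587,000×27.15 + 4,570,000×2.53 + 3,290,000×9.85 + 784,000×34.44 = 15,937,050 + 11,562,100 + 32,406,500 + 27,000,960 = 86,906,610
volume = 587,000 + 4,570,000 + 3,290,000 + 784,000 = 9,231,000 m³
S = 86,906,610 / 9,231,000 = 9.4146 PSU

9.41 PSU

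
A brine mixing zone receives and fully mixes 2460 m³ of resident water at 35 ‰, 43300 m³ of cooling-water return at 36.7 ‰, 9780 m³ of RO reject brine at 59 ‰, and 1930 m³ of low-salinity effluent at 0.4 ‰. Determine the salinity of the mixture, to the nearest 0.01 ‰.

Conserving salt mass:
salt = 2,460×35 + 43,300×36.7 + 9,780×59 + 1,930×0.4 = 86,100 + 1,589,110 + 577,020 + 772 = 2,253,002
volume = 2,460 + 43,300 + 9,780 + 1,930 = 57,470 m³
S = 2,253,002 / 57,470 = 39.2031 ‰

39.20 ‰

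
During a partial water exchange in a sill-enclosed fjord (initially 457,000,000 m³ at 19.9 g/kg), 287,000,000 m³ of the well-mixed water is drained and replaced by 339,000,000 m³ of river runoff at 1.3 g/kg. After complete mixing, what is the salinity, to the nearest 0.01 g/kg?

7.51 g/kg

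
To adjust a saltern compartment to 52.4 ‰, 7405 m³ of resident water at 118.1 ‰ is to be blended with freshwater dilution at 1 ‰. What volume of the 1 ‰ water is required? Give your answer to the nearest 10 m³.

9470 m³

Salt balance: 7,405×118.1 + V×1 = (7,405+V)×52.4
874,530.5 + 1V = 388,022 + 52.4V
486,508.5 = 51.4V
V = 9,465.15 m³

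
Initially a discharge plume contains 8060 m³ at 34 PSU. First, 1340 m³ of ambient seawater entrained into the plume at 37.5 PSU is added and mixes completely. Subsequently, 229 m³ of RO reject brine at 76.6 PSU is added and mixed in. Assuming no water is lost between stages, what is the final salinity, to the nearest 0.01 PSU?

35.50 PSU

Weighted by volume,
Initial salt = 8,060×34 = 274,040
After stage 1: salt = 274,040 + 1,340×37.5 = 324,290; volume = 9,400 m³; S = 34.499 PSU
After stage 2: salt = 324,290 + 229×76.6 = 341,831.4; volume = 9,629 m³
S = 341,831.4 / 9,629 = 35.5002 PSU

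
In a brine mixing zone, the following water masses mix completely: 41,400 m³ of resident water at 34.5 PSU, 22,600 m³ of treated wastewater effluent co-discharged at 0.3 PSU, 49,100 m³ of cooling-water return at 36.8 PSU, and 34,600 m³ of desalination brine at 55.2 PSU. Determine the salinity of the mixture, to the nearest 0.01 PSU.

34.88 PSU

Weighted by volume,
salt = 41,400×34.5 + 22,600×0.3 + 49,100×36.8 + 34,600×55.2 = 1,428,300 + 6,780 + 1,806,880 + 1,909,920 = 5,151,880
volume = 41,400 + 22,600 + 49,100 + 34,600 = 147,700 m³
S = 5,151,880 / 147,700 = 34.8807 PSU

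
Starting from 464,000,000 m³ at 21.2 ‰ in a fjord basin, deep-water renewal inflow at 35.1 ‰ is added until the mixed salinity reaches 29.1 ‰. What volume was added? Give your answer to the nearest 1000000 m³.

Salt balance: 464,000,000×21.2 + V×35.1 = (464,000,000+V)×29.1
9,836,800,000 + 35.1V = 13,502,400,000 + 29.1V
3,665,600,000 = 6V
V = 610,933,333.33 m³

611000000 m³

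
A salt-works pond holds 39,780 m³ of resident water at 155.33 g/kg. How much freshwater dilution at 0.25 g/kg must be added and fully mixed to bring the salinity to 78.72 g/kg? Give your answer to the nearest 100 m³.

Salt balance: 39,780×155.33 + V×0.25 = (39,780+V)×78.72
6,179,027.4 + 0.25V = 3,131,481.6 + 78.72V
3,047,545.8 = 78.47V
V = 38,837.08 m³

38800 m³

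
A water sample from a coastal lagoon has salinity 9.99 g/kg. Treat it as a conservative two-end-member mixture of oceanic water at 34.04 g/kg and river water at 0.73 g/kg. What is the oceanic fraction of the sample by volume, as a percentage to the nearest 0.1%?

Let g be the oceanic fraction. Salt balance per unit volume:
g×34.04 + (1−g)×0.73 = 9.99
g = (9.99 − 0.73) / (34.04 − 0.73) = 9.26/33.31 = 0.278

27.8%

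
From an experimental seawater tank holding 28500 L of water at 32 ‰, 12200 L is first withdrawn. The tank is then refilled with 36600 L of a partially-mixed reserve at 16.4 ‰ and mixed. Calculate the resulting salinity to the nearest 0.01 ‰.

Remaining after removal: 16,300 L at 32 ‰ (salt = 521,600)
After addition: salt = 521,600 + 36,600×16.4 = 1,121,840; volume = 52,900 L
S = 1,121,840 / 52,900 = 21.2068 ‰

21.21 ‰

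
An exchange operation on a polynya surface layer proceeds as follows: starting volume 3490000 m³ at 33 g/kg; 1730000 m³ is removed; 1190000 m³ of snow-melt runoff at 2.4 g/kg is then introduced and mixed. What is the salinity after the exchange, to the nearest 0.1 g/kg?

Remaining after removal: 1,760,000 m³ at 33 g/kg (salt = 58,080,000)
After addition: salt = 58,080,000 + 1,190,000×2.4 = 60,936,000; volume = 2,950,000 m³
S = 60,936,000 / 2,950,000 = 20.6563 g/kg

20.7 g/kg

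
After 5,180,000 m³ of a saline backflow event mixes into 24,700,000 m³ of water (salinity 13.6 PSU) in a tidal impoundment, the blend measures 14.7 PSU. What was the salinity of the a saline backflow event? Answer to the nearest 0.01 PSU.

Salt balance: 24,700,000×13.6 + 5,180,000×S = 29,880,000×14.7
335,920,000 + 5,180,000·S = 439,236,000
S = (439,236,000 − 335,920,000) / 5,180,000 = 19.9452 PSU

19.95 PSU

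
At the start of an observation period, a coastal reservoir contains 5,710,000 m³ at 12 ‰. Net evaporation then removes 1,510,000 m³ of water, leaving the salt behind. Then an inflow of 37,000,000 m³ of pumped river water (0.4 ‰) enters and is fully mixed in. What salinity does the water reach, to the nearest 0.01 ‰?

2.02 ‰

After evaporation: salt = 5,710,000×12 = 68,520,000; volume = 5,710,000 − 1,510,000 = 4,200,000 m³
After mixing: salt = 68,520,000 + 37,000,000×0.4 = 83,320,000; volume = 4,200,000 + 37,000,000 = 41,200,000 m³
S = 83,320,000 / 41,200,000 = 2.0223 ‰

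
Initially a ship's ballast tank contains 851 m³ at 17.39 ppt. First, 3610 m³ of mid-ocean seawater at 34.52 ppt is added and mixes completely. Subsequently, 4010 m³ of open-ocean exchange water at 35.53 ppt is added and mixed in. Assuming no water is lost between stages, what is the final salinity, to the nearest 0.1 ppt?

33.3 ppt

Salt balance:
Initial salt = 851×17.39 = 14,798.89
After stage 1: salt = 14,798.89 + 3,610×34.52 = 139,416.09; volume = 4,461 m³; S = 31.252 ppt
After stage 2: salt = 139,416.09 + 4,010×35.53 = 281,891.39; volume = 8,471 m³
S = 281,891.39 / 8,471 = 33.2772 ppt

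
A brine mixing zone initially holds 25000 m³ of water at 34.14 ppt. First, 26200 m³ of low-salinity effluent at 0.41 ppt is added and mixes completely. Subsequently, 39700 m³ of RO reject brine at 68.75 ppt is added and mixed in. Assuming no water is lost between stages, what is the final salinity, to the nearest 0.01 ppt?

Mass of salt is conserved:
Initial salt = 25,000×34.14 = 853,500
After stage 1: salt = 853,500 + 26,200×0.41 = 864,242; volume = 51,200 m³; S = 16.88 ppt
After stage 2: salt = 864,242 + 39,700×68.75 = 3,593,617; volume = 90,900 m³
S = 3,593,617 / 90,900 = 39.5337 ppt

39.53 ppt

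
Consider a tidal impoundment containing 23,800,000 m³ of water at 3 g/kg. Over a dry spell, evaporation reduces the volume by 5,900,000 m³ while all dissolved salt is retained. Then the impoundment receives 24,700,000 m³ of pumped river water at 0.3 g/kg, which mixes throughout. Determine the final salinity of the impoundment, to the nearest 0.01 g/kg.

1.85 g/kg

After evaporation: salt = 23,800,000×3 = 71,400,000; volume = 23,800,000 − 5,900,000 = 17,900,000 m³
After mixing: salt = 71,400,000 + 24,700,000×0.3 = 78,810,000; volume = 17,900,000 + 24,700,000 = 42,600,000 m³
S = 78,810,000 / 42,600,000 = 1.85 g/kg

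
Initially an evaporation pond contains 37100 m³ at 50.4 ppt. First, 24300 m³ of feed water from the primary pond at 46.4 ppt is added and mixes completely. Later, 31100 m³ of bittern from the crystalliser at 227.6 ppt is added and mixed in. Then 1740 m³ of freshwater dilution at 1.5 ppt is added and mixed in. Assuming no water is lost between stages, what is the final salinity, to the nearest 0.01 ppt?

Total salt / total volume:
Initial salt = 37,100×50.4 = 1,869,840
After stage 1: salt = 1,869,840 + 24,300×46.4 = 2,997,360; volume = 61,400 m³; S = 48.817 ppt
After stage 2: salt = 2,997,360 + 31,100×227.6 = 10,075,720; volume = 92,500 m³; S = 108.927 ppt
After stage 3: salt = 10,075,720 + 1,740×1.5 = 10,078,330; volume = 94,240 m³
S = 10,078,330 / 94,240 = 106.9432 ppt

106.94 ppt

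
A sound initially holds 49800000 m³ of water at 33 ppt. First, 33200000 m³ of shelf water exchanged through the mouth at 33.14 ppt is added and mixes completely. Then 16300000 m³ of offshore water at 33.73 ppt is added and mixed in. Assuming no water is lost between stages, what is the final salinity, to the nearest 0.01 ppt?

By conservation of dissolved salt,
Initial salt = 49,800,000×33 = 1,643,400,000
After stage 1: salt = 1,643,400,000 + 33,200,000×33.14 = 2,743,648,000; volume = 83,000,000 m³; S = 33.056 ppt
After stage 2: salt = 2,743,648,000 + 16,300,000×33.73 = 3,293,447,000; volume = 99,300,000 m³
S = 3,293,447,000 / 99,300,000 = 33.1666 ppt

33.17 ppt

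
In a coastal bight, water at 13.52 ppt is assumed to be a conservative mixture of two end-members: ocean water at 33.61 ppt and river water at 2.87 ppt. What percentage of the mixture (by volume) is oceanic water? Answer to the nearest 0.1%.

Let g be the oceanic fraction. Salt balance per unit volume:
g×33.61 + (1−g)×2.87 = 13.52
g = (13.52 − 2.87) / (33.61 − 2.87) = 10.65/30.74 = 0.3465

34.6%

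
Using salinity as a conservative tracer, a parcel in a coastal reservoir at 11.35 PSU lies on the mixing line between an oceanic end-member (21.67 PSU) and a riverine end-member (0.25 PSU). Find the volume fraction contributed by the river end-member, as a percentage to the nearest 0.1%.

Let f be the freshwater fraction. Salt balance per unit volume:
f×0.25 + (1−f)×21.67 = 11.35
f = (21.67 − 11.35) / (21.67 − 0.25) = 10.32/21.42 = 0.4818

48.2%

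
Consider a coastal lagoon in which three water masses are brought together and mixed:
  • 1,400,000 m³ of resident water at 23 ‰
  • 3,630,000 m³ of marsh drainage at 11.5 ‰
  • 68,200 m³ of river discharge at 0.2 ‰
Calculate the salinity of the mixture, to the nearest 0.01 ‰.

14.51 ‰

Total salt / total volume:
salt = 1,400,000×23 + 3,630,000×11.5 + 68,200×0.2 = 32,200,000 + 41,745,000 + 13,640 = 73,958,640
volume = 1,400,000 + 3,630,000 + 68,200 = 5,098,200 m³
S = 73,958,640 / 5,098,200 = 14.5068 ‰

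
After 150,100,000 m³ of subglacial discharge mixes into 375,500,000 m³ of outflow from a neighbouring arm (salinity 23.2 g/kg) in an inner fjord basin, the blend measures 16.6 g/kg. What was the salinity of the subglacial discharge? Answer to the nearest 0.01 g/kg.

Salt balance: 375,500,000×23.2 + 150,100,000×S = 525,600,000×16.6
8,711,600,000 + 150,100,000·S = 8,724,960,000
S = (8,724,960,000 − 8,711,600,000) / 150,100,000 = 0.089 g/kg

0.09 g/kg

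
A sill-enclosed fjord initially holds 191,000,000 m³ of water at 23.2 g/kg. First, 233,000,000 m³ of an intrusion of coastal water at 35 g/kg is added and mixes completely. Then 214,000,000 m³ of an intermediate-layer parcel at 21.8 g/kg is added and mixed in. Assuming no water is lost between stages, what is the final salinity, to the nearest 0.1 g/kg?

Salt balance:
Initial salt = 191,000,000×23.2 = 4,431,200,000
After stage 1: salt = 4,431,200,000 + 233,000,000×35 = 12,586,200,000; volume = 424,000,000 m³; S = 29.684 g/kg
After stage 2: salt = 12,586,200,000 + 214,000,000×21.8 = 17,251,400,000; volume = 638,000,000 m³
S = 17,251,400,000 / 638,000,000 = 27.0398 g/kg

27.0 g/kg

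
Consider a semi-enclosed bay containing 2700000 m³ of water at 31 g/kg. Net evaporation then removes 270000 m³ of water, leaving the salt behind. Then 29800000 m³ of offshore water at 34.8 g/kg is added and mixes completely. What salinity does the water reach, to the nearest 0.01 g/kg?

34.77 g/kg

After evaporation: salt = 2,700,000×31 = 83,700,000; volume = 2,700,000 − 270,000 = 2,430,000 m³
After mixing: salt = 83,700,000 + 29,800,000×34.8 = 1,120,740,000; volume = 2,430,000 + 29,800,000 = 32,230,000 m³
S = 1,120,740,000 / 32,230,000 = 34.7732 g/kg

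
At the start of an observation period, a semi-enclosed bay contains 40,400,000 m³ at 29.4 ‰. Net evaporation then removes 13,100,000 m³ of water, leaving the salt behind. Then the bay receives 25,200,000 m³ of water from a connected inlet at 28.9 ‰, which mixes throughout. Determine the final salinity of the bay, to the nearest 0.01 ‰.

After evaporation: salt = 40,400,000×29.4 = 1,187,760,000; volume = 40,400,000 − 13,100,000 = 27,300,000 m³
After mixing: salt = 1,187,760,000 + 25,200,000×28.9 = 1,916,040,000; volume = 27,300,000 + 25,200,000 = 52,500,000 m³
S = 1,916,040,000 / 52,500,000 = 36.496 ‰

36.50 ‰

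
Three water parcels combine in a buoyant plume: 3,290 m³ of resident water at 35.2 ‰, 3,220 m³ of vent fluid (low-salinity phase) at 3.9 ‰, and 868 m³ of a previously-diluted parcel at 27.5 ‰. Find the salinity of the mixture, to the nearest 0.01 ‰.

20.63 ‰

Total salt / total volume:
salt = 3,290×35.2 + 3,220×3.9 + 868×27.5 = 115,808 + 12,558 + 23,870 = 152,236
volume = 3,290 + 3,220 + 868 = 7,378 m³
S = 152,236 / 7,378 = 20.6338 ‰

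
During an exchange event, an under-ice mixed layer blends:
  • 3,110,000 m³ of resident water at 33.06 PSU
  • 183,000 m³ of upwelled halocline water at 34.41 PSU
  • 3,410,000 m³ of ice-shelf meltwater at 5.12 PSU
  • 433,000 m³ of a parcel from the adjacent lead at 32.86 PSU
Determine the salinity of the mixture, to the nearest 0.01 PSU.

19.73 PSU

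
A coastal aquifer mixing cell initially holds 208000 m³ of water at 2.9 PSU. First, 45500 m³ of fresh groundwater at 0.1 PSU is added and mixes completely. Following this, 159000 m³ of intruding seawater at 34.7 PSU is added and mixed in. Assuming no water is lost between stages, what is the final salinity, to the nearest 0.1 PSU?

14.8 PSU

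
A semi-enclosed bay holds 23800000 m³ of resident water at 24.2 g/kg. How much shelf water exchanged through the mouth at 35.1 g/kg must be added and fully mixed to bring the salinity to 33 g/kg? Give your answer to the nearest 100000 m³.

99700000 m³

Salt balance: 23,800,000×24.2 + V×35.1 = (23,800,000+V)×33
575,960,000 + 35.1V = 785,400,000 + 33V
209,440,000 = 2.1V
V = 99,733,333.33 m³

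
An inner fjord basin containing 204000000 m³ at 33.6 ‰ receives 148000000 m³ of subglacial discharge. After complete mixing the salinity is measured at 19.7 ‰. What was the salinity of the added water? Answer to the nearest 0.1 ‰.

0.5 ‰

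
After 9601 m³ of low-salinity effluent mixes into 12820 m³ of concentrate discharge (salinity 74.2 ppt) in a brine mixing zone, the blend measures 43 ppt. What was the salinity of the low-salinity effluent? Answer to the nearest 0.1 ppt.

Salt balance: 12,820×74.2 + 9,601×S = 22,421×43
951,244 + 9,601·S = 964,103
S = (964,103 − 951,244) / 9,601 = 1.3393 ppt

1.3 ppt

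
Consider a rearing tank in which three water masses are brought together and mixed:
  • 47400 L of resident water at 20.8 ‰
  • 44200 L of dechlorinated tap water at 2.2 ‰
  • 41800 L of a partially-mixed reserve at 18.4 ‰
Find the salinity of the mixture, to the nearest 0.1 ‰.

13.9 ‰

Mass of salt is conserved:
salt = 47,400×20.8 + 44,200×2.2 + 41,800×18.4 = 985,920 + 97,240 + 769,120 = 1,852,280
volume = 47,400 + 44,200 + 41,800 = 133,400 L
S = 1,852,280 / 133,400 = 13.885 ‰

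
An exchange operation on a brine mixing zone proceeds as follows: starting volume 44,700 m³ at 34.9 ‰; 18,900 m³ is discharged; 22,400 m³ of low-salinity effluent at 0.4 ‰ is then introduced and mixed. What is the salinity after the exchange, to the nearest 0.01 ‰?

18.87 ‰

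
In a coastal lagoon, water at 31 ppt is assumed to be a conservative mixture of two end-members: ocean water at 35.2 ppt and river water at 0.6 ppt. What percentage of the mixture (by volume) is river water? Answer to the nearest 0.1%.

12.1%

Let f be the freshwater fraction. Salt balance per unit volume:
f×0.6 + (1−f)×35.2 = 31
f = (35.2 − 31) / (35.2 − 0.6) = 4.2/34.6 = 0.1214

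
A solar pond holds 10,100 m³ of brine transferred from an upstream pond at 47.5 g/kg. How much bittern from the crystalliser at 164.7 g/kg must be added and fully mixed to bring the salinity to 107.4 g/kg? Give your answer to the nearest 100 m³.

Salt balance: 10,100×47.5 + V×164.7 = (10,100+V)×107.4
479,750 + 164.7V = 1,084,740 + 107.4V
604,990 = 57.3V
V = 10,558.29 m³

10600 m³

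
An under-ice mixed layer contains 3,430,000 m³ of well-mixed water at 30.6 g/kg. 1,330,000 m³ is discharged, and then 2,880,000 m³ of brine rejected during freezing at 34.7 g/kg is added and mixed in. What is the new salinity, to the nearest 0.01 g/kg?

Remaining after removal: 2,100,000 m³ at 30.6 g/kg (salt = 64,260,000)
After addition: salt = 64,260,000 + 2,880,000×34.7 = 164,196,000; volume = 4,980,000 m³
S = 164,196,000 / 4,980,000 = 32.9711 g/kg

32.97 g/kg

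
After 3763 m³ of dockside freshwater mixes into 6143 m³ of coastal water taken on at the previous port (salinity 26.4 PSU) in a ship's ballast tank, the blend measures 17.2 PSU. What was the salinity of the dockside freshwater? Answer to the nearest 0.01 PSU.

Salt balance: 6,143×26.4 + 3,763×S = 9,906×17.2
162,175.2 + 3,763·S = 170,383.2
S = (170,383.2 − 162,175.2) / 3,763 = 2.1812 PSU

2.18 PSU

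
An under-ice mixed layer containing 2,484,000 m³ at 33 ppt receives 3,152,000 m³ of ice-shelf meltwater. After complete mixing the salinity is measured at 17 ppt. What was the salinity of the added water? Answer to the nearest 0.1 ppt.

4.4 ppt

Salt balance: 2,484,000×33 + 3,152,000×S = 5,636,000×17
81,972,000 + 3,152,000·S = 95,812,000
S = (95,812,000 − 81,972,000) / 3,152,000 = 4.3909 ppt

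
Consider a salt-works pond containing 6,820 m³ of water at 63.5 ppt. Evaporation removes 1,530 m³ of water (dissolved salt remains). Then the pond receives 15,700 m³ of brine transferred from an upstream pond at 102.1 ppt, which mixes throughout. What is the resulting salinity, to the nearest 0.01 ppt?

After evaporation: salt = 6,820×63.5 = 433,070; volume = 6,820 − 1,530 = 5,290 m³
After mixing: salt = 433,070 + 15,700×102.1 = 2,036,040; volume = 5,290 + 15,700 = 20,990 m³
S = 2,036,040 / 20,990 = 97.0005 ppt

97.00 ppt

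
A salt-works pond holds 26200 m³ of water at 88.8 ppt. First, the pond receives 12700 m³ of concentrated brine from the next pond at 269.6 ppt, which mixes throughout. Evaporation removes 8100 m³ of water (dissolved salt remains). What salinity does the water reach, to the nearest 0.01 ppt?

After mixing: salt = 26,200×88.8 + 12,700×269.6 = 5,750,480; volume = 38,900 m³
After evaporation: salt unchanged = 5,750,480; volume = 38,900 − 8,100 = 30,800 m³
S = 5,750,480 / 30,800 = 186.7039 ppt

186.70 ppt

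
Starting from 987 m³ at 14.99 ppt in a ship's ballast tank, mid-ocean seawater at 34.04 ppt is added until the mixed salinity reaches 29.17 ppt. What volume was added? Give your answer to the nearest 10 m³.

2870 m³

Salt balance: 987×14.99 + V×34.04 = (987+V)×29.17
14,795.13 + 34.04V = 28,790.79 + 29.17V
13,995.66 = 4.87V
V = 2,873.85 m³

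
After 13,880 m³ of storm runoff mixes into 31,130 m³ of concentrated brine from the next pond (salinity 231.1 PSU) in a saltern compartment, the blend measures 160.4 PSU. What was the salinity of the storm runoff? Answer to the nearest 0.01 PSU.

Salt balance: 31,130×231.1 + 13,880×S = 45,010×160.4
7,194,143 + 13,880·S = 7,219,604
S = (7,219,604 − 7,194,143) / 13,880 = 1.8344 PSU

1.83 PSU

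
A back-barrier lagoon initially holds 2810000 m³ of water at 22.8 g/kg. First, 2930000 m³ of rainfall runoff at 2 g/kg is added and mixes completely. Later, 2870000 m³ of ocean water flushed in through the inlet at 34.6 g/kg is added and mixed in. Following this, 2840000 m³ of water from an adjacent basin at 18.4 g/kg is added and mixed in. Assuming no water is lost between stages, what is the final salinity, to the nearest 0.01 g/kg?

19.34 g/kg

Salt balance:
Initial salt = 2,810,000×22.8 = 64,068,000
After stage 1: salt = 64,068,000 + 2,930,000×2 = 69,928,000; volume = 5,740,000 m³; S = 12.183 g/kg
After stage 2: salt = 69,928,000 + 2,870,000×34.6 = 169,230,000; volume = 8,610,000 m³; S = 19.655 g/kg
After stage 3: salt = 169,230,000 + 2,840,000×18.4 = 221,486,000; volume = 11,450,000 m³
S = 221,486,000 / 11,450,000 = 19.3438 g/kg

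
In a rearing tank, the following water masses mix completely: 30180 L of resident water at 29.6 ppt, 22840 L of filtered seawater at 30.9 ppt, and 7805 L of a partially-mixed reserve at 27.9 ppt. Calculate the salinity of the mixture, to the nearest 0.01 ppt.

29.87 ppt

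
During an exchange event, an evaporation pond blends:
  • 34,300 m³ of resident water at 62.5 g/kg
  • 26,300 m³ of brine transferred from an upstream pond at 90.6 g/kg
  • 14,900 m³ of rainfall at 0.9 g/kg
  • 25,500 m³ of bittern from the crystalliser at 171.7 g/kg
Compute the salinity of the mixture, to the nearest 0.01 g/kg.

By conservation of dissolved salt,
salt = 34,300×62.5 + 26,300×90.6 + 14,900×0.9 + 25,500×171.7 = 2,143,750 + 2,382,780 + 13,410 + 4,378,350 = 8,918,290
volume = 34,300 + 26,300 + 14,900 + 25,500 = 101,000 m³
S = 8,918,290 / 101,000 = 88.2999 g/kg

88.30 g/kg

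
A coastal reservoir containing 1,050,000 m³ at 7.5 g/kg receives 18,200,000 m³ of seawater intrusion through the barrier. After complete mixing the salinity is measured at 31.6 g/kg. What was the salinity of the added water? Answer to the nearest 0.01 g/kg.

Salt balance: 1,050,000×7.5 + 18,200,000×S = 19,250,000×31.6
7,875,000 + 18,200,000·S = 608,300,000
S = (608,300,000 − 7,875,000) / 18,200,000 = 32.9904 g/kg

32.99 g/kg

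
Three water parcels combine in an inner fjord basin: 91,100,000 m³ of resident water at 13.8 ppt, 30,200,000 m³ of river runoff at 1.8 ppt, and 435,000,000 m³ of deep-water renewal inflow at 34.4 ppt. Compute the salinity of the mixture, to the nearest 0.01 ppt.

Weighted by volume,
salt = 91,100,000×13.8 + 30,200,000×1.8 + 435,000,000×34.4 = 1,257,180,000 + 54,360,000 + 14,964,000,000 = 16,275,540,000
volume = 91,100,000 + 30,200,000 + 435,000,000 = 556,300,000 m³
S = 16,275,540,000 / 556,300,000 = 29.2568 ppt

29.26 ppt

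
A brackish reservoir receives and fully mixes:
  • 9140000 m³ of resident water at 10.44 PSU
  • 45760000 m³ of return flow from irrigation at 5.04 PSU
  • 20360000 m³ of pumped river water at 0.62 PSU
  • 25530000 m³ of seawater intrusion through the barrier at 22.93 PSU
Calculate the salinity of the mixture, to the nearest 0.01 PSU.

9.17 PSU

Conserving salt mass:
salt = 9,140,000×10.44 + 45,760,000×5.04 + 20,360,000×0.62 + 25,530,000×22.93 = 95,421,600 + 230,630,400 + 12,623,200 + 585,402,900 = 924,078,100
volume = 9,140,000 + 45,760,000 + 20,360,000 + 25,530,000 = 100,790,000 m³
S = 924,078,100 / 100,790,000 = 9.1684 PSU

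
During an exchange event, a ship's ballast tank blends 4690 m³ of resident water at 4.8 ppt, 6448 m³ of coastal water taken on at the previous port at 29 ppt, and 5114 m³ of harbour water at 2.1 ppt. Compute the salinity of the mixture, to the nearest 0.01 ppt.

Total salt / total volume:
salt = 4,690×4.8 + 6,448×29 + 5,114×2.1 = 22,512 + 186,992 + 10,739.4 = 220,243.4
volume = 4,690 + 6,448 + 5,114 = 16,252 m³
S = 220,243.4 / 16,252 = 13.5518 ppt

13.55 ppt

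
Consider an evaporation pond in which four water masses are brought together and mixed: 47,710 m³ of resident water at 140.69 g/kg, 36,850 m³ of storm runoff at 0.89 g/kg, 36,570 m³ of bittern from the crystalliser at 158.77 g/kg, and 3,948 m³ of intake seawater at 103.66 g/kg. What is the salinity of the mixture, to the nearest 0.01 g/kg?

103.62 g/kg

Conserving salt mass:
salt = 47,710×140.69 + 36,850×0.89 + 36,570×158.77 + 3,948×103.66 = 6,712,319.9 + 32,796.5 + 5,806,218.9 + 409,249.68 = 12,960,584.98
volume = 47,710 + 36,850 + 36,570 + 3,948 = 125,078 m³
S = 12,960,584.98 / 125,078 = 103.62 g/kg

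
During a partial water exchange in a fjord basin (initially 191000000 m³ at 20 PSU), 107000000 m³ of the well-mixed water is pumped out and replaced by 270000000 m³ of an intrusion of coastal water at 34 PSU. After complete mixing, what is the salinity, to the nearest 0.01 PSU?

Remaining after removal: 84,000,000 m³ at 20 PSU (salt = 1,680,000,000)
After addition: salt = 1,680,000,000 + 270,000,000×34 = 10,860,000,000; volume = 354,000,000 m³
S = 10,860,000,000 / 354,000,000 = 30.678 PSU

30.68 PSU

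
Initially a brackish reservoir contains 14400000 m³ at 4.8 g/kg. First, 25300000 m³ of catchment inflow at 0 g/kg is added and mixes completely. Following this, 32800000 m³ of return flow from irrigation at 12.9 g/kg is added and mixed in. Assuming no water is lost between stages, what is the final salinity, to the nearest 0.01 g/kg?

6.79 g/kg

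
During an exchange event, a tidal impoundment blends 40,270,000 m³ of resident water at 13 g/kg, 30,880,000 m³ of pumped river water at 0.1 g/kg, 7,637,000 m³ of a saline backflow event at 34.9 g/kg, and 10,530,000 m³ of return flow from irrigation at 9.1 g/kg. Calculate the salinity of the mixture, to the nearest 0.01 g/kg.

Mass of salt is conserved:
salt = 40,270,000×13 + 30,880,000×0.1 + 7,637,000×34.9 + 10,530,000×9.1 = 523,510,000 + 3,088,000 + 266,531,300 + 95,823,000 = 888,952,300
volume = 40,270,000 + 30,880,000 + 7,637,000 + 10,530,000 = 89,317,000 m³
S = 888,952,300 / 89,317,000 = 9.9528 g/kg

9.95 g/kg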